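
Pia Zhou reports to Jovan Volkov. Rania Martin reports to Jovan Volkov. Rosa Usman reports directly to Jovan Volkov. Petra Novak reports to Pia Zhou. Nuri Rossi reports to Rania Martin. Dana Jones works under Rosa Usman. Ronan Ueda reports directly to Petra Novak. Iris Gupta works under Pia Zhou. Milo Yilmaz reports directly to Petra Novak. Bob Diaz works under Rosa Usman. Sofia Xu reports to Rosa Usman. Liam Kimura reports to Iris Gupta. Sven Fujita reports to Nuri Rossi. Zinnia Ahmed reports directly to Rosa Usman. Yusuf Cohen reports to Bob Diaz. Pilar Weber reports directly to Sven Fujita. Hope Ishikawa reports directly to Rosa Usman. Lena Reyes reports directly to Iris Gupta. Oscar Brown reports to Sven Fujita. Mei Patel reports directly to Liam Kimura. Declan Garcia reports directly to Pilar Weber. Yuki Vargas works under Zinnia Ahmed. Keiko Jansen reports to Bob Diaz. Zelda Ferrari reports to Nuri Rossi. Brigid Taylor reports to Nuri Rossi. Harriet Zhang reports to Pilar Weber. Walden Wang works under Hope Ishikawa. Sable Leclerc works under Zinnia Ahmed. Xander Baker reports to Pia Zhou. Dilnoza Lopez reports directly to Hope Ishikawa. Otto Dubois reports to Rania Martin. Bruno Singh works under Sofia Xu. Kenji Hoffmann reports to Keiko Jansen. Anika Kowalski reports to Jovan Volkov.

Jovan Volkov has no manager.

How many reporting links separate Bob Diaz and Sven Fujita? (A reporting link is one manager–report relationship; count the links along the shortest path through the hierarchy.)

Bob Diaz is 2 levels below Jovan Volkov, and Sven Fujita is 3 levels below Jovan Volkov (their lowest common manager). The shortest path runs up from Bob Diaz to Jovan Volkov and back down to Sven Fujita: 2 + 3 = 5 links.

5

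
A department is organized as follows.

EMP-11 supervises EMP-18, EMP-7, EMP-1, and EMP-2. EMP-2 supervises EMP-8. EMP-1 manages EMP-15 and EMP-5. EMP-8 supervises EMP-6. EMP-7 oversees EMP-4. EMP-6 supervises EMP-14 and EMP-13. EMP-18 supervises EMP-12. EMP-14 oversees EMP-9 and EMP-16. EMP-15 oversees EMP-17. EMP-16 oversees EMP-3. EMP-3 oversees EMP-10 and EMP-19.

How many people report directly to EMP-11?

EMP-11 directly manages EMP-2, EMP-1, EMP-7, EMP-18. That is 4 direct reports.

4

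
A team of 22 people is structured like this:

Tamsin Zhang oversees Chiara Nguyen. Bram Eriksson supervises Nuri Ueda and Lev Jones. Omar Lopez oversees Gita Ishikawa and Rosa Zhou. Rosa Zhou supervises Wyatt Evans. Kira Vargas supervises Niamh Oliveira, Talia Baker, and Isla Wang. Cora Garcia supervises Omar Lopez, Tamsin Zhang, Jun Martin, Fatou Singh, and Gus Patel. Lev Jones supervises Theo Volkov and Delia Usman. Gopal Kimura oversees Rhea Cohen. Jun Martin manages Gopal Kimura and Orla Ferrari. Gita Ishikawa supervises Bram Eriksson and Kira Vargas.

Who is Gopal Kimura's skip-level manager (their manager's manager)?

Cora Garcia

Gopal Kimura reports to Jun Martin, and Jun Martin reports to Cora Garcia. So Gopal Kimura's skip-level manager is Cora Garcia.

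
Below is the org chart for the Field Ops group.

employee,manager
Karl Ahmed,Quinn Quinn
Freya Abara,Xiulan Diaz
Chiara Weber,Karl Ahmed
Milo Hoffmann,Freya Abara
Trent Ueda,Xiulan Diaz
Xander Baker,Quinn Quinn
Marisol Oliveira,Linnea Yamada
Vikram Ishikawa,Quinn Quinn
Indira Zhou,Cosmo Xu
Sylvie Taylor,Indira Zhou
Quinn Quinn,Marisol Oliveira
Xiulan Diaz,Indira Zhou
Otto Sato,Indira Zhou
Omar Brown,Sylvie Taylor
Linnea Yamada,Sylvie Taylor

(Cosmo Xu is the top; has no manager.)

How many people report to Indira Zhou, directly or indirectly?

14

Indira Zhou directly manages Xiulan Diaz, Sylvie Taylor, Otto Sato. Under Xiulan Diaz: Trent Ueda, Freya Abara, Milo Hoffmann (3). Under Sylvie Taylor: Omar Brown, Linnea Yamada, Marisol Oliveira, Quinn Quinn, Vikram Ishikawa, Karl Ahmed, Chiara Weber, Xander Baker (8). Otto Sato has no reports. So Indira Zhou's organization is 3 direct reports plus everyone under them: 4 + 9 + 1 = 14.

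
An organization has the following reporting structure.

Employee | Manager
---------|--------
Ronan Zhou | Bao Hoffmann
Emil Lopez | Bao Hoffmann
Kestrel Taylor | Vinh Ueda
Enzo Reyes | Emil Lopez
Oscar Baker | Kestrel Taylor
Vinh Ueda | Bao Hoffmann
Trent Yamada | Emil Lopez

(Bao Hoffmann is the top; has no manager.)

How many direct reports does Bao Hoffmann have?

3

Bao Hoffmann directly manages Ronan Zhou, Vinh Ueda, Emil Lopez. That is 3 direct reports.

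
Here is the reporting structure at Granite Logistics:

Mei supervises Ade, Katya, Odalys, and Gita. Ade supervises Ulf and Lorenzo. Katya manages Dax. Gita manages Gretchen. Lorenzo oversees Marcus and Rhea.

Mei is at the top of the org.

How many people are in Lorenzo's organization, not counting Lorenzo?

Lorenzo directly manages Marcus, Rhea. Marcus has no reports. Rhea has no reports. So Lorenzo's organization is 2 direct reports plus everyone under them: 1 + 1 = 2.

2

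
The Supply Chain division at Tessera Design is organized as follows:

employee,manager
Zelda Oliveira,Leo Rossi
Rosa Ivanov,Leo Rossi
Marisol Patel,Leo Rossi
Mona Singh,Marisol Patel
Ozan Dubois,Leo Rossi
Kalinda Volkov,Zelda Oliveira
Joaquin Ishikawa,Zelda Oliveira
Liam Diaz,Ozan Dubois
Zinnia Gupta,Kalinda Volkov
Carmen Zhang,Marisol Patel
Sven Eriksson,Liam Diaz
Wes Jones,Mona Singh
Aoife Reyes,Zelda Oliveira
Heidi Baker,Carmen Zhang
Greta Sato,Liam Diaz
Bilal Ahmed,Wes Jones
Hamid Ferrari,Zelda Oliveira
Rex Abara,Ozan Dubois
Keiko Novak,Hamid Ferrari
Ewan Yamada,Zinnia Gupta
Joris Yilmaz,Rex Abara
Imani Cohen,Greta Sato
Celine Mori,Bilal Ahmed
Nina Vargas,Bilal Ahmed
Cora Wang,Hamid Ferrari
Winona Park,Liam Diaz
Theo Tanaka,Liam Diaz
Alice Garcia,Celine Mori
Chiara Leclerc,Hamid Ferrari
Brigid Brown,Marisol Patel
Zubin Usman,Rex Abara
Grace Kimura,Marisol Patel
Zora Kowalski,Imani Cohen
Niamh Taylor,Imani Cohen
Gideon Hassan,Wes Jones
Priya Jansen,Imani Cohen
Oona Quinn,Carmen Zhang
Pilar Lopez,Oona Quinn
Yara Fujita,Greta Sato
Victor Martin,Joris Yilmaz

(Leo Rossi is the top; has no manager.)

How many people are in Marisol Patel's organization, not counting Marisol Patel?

Marisol Patel directly manages Mona Singh, Carmen Zhang, Brigid Brown, Grace Kimura. Under Mona Singh: Wes Jones, Gideon Hassan, Bilal Ahmed, Nina Vargas, Celine Mori, Alice Garcia (6). Under Carmen Zhang: Oona Quinn, Pilar Lopez, Heidi Baker (3). Brigid Brown has no reports. Grace Kimura has no reports. So Marisol Patel's organization is 4 direct reports plus everyone under them: 7 + 4 + 1 + 1 = 13.

13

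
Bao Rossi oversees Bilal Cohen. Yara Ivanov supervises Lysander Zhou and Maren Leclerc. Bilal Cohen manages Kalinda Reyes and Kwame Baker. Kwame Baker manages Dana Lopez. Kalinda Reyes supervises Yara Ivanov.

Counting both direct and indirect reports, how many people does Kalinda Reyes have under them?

Kalinda Reyes directly manages Yara Ivanov. Under Yara Ivanov: Lysander Zhou, Maren Leclerc (2). That's 3 in total.

3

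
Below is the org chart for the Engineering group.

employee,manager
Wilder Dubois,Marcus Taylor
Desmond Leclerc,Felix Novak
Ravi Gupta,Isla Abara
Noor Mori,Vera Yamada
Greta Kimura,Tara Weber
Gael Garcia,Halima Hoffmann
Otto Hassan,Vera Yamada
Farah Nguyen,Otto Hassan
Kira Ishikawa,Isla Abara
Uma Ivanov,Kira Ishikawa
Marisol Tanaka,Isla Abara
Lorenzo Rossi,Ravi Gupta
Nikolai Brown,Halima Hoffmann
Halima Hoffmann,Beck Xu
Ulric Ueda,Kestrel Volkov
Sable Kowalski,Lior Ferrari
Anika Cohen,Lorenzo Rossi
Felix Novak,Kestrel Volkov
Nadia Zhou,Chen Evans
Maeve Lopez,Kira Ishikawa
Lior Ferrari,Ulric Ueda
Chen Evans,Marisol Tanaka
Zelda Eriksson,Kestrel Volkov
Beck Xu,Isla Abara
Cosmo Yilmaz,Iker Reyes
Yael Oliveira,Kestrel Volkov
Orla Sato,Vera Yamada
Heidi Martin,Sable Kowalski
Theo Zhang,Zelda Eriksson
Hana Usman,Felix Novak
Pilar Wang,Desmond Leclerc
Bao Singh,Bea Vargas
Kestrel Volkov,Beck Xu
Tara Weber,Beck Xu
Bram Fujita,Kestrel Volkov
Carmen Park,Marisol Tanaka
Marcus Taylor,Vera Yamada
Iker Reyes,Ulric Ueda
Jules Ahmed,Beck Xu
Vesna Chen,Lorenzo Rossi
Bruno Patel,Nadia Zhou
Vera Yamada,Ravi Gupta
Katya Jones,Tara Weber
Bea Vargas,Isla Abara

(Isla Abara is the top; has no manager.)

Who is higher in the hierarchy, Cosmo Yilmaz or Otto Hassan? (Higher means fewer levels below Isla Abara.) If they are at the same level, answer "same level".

Otto Hassan

Cosmo Yilmaz is 5 levels below Isla Abara; Otto Hassan is 3. Otto Hassan is higher.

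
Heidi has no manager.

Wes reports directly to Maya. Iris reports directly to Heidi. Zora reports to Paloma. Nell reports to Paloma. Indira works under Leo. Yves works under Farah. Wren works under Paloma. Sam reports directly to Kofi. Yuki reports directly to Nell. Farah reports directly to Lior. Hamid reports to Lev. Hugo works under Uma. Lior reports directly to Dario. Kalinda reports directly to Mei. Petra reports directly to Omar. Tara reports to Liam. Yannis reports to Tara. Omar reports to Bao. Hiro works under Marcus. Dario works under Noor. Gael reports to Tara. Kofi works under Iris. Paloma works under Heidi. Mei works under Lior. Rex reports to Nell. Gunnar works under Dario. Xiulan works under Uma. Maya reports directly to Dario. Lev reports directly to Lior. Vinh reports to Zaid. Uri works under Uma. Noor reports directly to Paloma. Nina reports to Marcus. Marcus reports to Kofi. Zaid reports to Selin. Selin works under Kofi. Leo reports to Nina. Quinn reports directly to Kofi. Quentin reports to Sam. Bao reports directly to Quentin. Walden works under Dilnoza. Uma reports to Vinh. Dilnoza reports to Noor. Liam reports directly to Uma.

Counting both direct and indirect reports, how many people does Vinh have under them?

8

Vinh directly manages Uma. Under Uma: Hugo, Uri, Liam, Tara, Yannis, Gael, Xiulan (7). That's 8 in total.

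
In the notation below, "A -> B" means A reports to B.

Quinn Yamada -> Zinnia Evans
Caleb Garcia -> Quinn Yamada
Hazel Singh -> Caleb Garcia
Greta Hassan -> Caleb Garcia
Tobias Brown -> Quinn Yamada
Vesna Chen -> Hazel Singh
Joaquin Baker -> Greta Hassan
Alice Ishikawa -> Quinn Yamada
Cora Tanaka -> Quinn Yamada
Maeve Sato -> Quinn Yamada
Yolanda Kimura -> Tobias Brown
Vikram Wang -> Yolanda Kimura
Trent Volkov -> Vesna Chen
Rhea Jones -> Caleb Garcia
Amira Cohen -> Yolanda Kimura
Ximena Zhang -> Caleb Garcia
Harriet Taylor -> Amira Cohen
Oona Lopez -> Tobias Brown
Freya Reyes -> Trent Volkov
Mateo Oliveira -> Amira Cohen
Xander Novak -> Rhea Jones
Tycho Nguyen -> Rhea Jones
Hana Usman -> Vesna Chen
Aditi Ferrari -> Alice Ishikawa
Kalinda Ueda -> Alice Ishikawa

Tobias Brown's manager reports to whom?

Tobias Brown reports to Quinn Yamada, and Quinn Yamada reports to Zinnia Evans. So Tobias Brown's skip-level manager is Zinnia Evans.

Zinnia Evans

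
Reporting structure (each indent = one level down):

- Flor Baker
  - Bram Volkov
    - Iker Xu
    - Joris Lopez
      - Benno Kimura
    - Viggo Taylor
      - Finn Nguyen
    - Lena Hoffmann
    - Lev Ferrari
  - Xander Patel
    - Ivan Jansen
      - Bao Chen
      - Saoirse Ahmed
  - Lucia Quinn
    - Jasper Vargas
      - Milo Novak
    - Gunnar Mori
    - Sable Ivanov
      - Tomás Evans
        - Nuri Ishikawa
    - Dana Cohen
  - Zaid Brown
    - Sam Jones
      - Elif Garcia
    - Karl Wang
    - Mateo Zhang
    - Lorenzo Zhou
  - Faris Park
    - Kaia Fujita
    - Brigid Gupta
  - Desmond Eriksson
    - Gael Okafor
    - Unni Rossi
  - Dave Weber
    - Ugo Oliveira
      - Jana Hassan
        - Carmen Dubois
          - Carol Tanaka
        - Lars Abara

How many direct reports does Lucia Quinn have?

4

Lucia Quinn directly manages Jasper Vargas, Gunnar Mori, Sable Ivanov, Dana Cohen. That is 4 direct reports.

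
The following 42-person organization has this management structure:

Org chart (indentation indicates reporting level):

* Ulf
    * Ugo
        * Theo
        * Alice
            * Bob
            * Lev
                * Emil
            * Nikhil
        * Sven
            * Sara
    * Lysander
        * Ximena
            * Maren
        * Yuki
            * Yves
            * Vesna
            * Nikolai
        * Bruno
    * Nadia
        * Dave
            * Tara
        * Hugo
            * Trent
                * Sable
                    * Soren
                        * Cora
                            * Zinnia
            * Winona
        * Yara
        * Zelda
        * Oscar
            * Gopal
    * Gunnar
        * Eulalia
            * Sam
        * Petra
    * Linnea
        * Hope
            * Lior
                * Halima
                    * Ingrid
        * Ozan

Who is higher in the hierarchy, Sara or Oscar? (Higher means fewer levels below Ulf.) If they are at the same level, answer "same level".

Sara is 3 levels below Ulf; Oscar is 2. Oscar is higher.

Oscar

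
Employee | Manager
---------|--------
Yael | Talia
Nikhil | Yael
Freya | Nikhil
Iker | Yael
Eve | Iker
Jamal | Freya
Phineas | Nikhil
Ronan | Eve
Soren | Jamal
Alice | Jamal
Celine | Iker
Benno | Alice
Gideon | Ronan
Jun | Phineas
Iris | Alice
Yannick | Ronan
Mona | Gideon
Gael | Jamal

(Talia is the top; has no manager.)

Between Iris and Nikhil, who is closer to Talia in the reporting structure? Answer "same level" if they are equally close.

Iris is 6 levels below Talia; Nikhil is 2. Nikhil is higher.

Nikhil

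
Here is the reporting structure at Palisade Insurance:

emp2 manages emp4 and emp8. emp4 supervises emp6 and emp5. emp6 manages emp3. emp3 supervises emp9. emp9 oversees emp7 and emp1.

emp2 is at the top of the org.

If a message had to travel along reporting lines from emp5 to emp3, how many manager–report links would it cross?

3

emp5 is 1 level below emp4, and emp3 is 2 levels below emp4 (their lowest common manager). The shortest path runs up from emp5 to emp4 and back down to emp3: 1 + 2 = 3 links.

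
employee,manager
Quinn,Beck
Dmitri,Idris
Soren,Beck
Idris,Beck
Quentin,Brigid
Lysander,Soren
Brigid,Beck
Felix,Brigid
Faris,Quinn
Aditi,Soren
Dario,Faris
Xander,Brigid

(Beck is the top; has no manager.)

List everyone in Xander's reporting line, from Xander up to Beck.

Xander reports to Brigid. Brigid reports to Beck. Beck is at the top.

Xander -> Brigid -> Beck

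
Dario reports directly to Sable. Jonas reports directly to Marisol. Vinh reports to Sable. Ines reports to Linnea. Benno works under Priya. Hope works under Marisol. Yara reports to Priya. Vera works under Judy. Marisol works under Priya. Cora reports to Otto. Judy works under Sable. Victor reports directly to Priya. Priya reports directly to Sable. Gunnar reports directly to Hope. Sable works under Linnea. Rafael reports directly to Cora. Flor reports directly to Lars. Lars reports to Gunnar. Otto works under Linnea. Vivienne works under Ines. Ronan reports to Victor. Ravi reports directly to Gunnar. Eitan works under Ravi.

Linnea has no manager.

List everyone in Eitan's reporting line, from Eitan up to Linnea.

Eitan -> Ravi -> Gunnar -> Hope -> Marisol -> Priya -> Sable -> Linnea

Eitan reports to Ravi. Ravi reports to Gunnar. Gunnar reports to Hope. Hope reports to Marisol. Marisol reports to Priya. Priya reports to Sable. Sable reports to Linnea. Linnea is at the top.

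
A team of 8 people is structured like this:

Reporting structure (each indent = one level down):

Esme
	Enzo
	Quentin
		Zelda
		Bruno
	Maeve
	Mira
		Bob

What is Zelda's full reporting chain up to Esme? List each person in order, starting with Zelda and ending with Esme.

Zelda reports to Quentin. Quentin reports to Esme. Esme is at the top.

Zelda -> Quentin -> Esme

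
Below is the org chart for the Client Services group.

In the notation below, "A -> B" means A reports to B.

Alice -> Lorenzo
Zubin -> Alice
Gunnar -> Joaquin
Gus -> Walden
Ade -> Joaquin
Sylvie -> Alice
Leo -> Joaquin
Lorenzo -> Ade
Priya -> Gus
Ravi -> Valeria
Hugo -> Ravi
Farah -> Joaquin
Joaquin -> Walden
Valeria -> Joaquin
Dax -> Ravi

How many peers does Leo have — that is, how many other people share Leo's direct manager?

4

Leo reports to Joaquin. Joaquin's other direct reports are Ade, Valeria, Farah, Gunnar — 4 peers.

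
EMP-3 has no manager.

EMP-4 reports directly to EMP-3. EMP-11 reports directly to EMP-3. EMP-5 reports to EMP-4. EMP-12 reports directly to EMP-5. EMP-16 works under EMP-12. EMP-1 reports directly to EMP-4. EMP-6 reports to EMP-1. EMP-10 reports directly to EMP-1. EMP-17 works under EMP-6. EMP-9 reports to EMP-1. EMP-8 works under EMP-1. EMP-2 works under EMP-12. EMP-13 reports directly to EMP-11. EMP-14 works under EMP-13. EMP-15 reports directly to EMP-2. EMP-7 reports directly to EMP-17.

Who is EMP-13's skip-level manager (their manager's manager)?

EMP-3

EMP-13 reports to EMP-11, and EMP-11 reports to EMP-3. So EMP-13's skip-level manager is EMP-3.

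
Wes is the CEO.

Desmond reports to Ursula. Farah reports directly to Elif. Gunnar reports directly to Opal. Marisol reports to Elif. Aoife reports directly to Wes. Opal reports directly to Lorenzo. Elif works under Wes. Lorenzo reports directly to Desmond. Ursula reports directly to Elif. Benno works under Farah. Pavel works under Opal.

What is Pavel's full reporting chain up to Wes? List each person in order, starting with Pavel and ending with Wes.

Pavel -> Opal -> Lorenzo -> Desmond -> Ursula -> Elif -> Wes

Pavel reports to Opal. Opal reports to Lorenzo. Lorenzo reports to Desmond. Desmond reports to Ursula. Ursula reports to Elif. Elif reports to Wes. Wes is at the top.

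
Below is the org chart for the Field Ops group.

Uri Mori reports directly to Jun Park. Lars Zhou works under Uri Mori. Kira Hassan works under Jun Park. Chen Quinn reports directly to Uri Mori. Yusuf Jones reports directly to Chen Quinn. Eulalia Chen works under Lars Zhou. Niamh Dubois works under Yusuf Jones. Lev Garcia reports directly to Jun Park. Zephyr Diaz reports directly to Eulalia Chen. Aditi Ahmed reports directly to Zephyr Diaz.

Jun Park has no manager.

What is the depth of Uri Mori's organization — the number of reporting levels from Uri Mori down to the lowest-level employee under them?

The longest chain under Uri Mori runs Uri Mori → Lars Zhou → Eulalia Chen → Zephyr Diaz → Aditi Ahmed, which is 4 levels below Uri Mori.

4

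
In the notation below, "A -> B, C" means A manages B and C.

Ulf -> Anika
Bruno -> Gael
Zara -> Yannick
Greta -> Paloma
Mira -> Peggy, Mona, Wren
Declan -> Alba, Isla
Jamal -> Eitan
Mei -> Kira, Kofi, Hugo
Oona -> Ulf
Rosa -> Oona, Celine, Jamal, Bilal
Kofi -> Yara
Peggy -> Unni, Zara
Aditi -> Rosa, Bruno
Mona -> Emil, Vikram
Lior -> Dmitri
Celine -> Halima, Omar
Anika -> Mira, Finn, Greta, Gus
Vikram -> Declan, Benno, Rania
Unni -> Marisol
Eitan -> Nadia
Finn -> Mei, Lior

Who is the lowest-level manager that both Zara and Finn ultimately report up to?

Anika

Zara's chain of managers is Peggy, Mira, Anika, Ulf, Oona, Rosa, Aditi. Finn's chain of managers is Anika, Ulf, Oona, Rosa, Aditi. The first manager that appears in both chains is Anika.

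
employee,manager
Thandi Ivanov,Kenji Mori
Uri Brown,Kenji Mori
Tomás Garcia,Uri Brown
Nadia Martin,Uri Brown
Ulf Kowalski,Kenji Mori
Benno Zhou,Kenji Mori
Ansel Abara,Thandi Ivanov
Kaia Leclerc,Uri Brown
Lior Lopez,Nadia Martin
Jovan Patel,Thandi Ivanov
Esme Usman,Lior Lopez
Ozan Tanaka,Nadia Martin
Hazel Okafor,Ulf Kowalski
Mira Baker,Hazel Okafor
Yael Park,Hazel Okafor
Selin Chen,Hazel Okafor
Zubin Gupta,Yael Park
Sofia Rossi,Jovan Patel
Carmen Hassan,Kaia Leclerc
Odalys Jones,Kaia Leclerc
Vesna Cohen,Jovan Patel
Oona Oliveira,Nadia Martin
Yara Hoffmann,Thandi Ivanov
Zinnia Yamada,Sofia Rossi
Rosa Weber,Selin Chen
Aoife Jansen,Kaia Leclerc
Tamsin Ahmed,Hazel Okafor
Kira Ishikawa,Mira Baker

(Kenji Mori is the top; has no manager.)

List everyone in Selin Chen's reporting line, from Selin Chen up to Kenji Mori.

Selin Chen reports to Hazel Okafor. Hazel Okafor reports to Ulf Kowalski. Ulf Kowalski reports to Kenji Mori. Kenji Mori is at the top.

Selin Chen -> Hazel Okafor -> Ulf Kowalski -> Kenji Mori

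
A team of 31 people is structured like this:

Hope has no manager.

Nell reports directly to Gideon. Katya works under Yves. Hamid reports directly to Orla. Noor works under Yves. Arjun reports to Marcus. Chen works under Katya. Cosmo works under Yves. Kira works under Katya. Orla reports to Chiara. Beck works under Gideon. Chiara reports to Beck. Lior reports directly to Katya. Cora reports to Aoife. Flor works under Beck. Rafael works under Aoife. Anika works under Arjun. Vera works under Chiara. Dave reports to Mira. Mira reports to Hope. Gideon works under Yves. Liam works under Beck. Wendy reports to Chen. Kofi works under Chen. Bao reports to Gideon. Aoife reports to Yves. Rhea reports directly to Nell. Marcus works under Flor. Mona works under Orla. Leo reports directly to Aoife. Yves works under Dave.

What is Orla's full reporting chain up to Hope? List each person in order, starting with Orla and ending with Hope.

Orla reports to Chiara. Chiara reports to Beck. Beck reports to Gideon. Gideon reports to Yves. Yves reports to Dave. Dave reports to Mira. Mira reports to Hope. Hope is at the top.

Orla -> Chiara -> Beck -> Gideon -> Yves -> Dave -> Mira -> Hope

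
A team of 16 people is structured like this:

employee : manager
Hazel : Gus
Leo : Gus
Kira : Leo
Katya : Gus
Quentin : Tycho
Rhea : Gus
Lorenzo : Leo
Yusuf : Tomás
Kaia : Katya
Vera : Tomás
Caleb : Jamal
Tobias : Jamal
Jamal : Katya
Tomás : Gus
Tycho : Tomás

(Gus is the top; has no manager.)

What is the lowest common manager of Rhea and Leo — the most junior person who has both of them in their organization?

Rhea's chain of managers is Gus. Leo's chain of managers is Gus. The first manager that appears in both chains is Gus.

Gus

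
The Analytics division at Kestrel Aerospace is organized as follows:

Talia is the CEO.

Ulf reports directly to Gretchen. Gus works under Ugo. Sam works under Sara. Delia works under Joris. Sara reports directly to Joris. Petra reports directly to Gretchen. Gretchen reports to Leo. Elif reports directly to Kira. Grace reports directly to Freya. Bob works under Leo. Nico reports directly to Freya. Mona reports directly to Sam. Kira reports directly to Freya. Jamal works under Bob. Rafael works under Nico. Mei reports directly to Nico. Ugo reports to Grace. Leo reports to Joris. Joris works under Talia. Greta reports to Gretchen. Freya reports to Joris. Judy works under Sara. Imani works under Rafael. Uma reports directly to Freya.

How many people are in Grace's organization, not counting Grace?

2

Grace directly manages Ugo. Under Ugo: Gus (1). That's 2 in total.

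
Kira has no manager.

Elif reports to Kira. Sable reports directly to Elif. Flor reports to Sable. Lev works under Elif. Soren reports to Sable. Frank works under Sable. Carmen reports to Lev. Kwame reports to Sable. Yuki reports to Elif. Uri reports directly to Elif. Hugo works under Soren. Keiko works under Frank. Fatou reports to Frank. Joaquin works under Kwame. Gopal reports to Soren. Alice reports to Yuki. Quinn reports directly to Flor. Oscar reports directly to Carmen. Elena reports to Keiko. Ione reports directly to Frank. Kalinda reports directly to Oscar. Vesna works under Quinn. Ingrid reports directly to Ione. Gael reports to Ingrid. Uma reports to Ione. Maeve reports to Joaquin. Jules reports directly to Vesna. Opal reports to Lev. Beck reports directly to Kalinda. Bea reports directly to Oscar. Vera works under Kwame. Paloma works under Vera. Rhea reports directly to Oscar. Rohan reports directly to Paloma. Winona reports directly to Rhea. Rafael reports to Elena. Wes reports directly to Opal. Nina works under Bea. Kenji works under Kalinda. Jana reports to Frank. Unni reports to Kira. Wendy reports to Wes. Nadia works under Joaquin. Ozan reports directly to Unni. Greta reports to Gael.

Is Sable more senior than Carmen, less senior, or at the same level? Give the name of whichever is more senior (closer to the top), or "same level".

Sable

Sable is 2 levels below Kira; Carmen is 3. Sable is higher.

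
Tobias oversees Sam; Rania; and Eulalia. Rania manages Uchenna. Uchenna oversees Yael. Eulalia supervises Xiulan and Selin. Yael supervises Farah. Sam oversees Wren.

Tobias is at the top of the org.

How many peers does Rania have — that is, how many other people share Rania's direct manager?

Rania reports to Tobias. Tobias's other direct reports are Eulalia, Sam — 2 peers.

2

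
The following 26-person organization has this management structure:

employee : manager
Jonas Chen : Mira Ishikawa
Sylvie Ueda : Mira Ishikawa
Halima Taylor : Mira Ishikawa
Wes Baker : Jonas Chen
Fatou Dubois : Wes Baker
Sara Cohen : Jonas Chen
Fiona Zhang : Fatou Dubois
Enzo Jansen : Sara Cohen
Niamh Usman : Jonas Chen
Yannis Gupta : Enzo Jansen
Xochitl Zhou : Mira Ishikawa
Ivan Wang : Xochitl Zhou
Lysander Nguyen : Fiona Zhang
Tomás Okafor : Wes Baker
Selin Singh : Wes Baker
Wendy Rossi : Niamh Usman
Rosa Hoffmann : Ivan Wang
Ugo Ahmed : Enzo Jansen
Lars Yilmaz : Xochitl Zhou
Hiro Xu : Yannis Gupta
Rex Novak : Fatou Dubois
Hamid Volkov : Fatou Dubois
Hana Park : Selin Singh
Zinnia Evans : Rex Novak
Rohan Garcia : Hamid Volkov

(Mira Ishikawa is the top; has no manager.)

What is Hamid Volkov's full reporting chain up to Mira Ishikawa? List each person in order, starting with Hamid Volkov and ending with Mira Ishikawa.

Hamid Volkov reports to Fatou Dubois. Fatou Dubois reports to Wes Baker. Wes Baker reports to Jonas Chen. Jonas Chen reports to Mira Ishikawa. Mira Ishikawa is at the top.

Hamid Volkov -> Fatou Dubois -> Wes Baker -> Jonas Chen -> Mira Ishikawa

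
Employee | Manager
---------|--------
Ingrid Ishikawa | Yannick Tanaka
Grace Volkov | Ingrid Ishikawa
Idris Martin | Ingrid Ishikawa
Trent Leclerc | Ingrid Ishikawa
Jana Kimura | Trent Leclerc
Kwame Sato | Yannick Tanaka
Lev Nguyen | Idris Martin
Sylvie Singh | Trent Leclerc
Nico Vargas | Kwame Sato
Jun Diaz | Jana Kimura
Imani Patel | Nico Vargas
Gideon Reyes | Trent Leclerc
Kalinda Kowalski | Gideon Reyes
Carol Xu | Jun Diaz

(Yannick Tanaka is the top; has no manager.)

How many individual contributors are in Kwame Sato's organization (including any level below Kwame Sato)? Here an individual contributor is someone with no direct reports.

1

The only person in Kwame Sato's organization with no one reporting to them is Imani Patel. That is 1.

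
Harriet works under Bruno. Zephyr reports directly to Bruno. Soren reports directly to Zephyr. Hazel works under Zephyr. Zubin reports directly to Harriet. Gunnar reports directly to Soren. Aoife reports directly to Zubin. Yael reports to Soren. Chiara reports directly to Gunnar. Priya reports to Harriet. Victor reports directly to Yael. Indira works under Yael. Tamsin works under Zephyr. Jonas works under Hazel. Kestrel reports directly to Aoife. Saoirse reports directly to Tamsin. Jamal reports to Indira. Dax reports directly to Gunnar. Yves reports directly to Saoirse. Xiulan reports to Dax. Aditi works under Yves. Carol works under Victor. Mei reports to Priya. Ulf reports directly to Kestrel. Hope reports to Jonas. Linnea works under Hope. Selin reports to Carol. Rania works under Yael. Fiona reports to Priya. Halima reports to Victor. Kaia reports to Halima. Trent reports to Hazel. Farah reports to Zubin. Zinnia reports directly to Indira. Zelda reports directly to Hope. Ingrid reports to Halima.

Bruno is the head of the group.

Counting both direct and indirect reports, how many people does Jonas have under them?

Jonas directly manages Hope. Under Hope: Zelda, Linnea (2). That's 3 in total.

3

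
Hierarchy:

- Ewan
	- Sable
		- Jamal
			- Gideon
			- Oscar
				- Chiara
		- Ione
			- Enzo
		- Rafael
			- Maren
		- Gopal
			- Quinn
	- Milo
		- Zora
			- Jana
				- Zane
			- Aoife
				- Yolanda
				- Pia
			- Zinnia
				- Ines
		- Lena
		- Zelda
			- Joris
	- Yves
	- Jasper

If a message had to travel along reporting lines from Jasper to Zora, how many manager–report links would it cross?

Jasper is 1 level below Ewan, and Zora is 2 levels below Ewan (their lowest common manager). The shortest path runs up from Jasper to Ewan and back down to Zora: 1 + 2 = 3 links.

3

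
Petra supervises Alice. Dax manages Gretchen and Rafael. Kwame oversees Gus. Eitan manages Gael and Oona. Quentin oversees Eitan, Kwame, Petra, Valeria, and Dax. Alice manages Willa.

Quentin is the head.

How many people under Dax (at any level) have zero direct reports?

The people in Dax's organization with no one reporting to them are Rafael, Gretchen. That is 2.

2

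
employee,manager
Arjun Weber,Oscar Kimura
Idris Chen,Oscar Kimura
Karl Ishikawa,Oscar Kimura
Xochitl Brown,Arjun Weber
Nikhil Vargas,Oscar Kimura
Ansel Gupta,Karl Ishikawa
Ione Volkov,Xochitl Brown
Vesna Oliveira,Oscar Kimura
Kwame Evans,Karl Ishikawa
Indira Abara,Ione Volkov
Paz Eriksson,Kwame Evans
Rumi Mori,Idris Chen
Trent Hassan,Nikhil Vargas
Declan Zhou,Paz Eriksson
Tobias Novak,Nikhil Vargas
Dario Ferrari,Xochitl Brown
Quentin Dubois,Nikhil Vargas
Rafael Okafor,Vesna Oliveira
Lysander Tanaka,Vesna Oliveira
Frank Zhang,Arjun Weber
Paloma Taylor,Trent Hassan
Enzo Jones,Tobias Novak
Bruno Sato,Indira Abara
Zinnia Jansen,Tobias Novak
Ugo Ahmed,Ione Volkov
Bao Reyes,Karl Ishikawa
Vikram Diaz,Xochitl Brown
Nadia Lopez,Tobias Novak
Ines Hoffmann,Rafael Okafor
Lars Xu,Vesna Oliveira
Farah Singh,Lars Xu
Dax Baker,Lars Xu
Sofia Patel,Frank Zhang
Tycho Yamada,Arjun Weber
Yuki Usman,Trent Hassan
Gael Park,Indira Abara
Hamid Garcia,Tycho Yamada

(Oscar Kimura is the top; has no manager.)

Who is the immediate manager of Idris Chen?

Idris Chen reports directly to Oscar Kimura.

Oscar Kimura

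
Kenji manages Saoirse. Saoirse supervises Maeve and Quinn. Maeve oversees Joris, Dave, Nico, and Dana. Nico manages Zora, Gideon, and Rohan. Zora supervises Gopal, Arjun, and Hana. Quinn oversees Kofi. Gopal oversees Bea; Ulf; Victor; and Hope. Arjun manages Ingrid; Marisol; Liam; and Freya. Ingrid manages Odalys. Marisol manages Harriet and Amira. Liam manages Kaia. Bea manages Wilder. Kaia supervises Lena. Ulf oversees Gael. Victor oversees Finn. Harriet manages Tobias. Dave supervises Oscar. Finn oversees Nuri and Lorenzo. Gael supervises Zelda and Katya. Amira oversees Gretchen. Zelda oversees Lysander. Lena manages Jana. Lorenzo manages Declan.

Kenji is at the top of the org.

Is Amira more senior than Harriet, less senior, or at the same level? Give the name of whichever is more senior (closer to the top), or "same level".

Both Amira and Harriet are 7 levels below Kenji.

same level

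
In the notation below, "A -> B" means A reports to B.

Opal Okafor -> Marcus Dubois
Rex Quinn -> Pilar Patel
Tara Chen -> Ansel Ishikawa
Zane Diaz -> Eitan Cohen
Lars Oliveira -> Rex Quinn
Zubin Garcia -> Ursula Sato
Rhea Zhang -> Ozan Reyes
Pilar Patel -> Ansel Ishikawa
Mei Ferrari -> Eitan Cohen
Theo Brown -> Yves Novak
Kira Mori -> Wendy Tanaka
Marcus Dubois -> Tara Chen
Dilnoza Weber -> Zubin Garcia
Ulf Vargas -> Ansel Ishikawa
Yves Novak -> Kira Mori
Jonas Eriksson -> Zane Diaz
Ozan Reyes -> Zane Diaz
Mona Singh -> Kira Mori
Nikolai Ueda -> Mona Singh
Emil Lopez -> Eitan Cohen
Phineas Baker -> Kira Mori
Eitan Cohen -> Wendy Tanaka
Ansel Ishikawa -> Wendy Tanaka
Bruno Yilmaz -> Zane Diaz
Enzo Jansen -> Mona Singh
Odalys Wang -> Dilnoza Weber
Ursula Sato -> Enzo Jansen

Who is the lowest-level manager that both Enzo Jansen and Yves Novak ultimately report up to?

Kira Mori

Enzo Jansen's chain of managers is Mona Singh, Kira Mori, Wendy Tanaka. Yves Novak's chain of managers is Kira Mori, Wendy Tanaka. The first manager that appears in both chains is Kira Mori.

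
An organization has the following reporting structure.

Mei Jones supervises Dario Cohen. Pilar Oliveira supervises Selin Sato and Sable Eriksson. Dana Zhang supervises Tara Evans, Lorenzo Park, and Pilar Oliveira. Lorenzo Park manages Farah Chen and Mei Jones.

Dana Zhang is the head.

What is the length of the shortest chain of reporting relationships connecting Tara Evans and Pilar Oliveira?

Tara Evans is 1 level below Dana Zhang, and Pilar Oliveira is 1 level below Dana Zhang (their lowest common manager). The shortest path runs up from Tara Evans to Dana Zhang and back down to Pilar Oliveira: 1 + 1 = 2 links.

2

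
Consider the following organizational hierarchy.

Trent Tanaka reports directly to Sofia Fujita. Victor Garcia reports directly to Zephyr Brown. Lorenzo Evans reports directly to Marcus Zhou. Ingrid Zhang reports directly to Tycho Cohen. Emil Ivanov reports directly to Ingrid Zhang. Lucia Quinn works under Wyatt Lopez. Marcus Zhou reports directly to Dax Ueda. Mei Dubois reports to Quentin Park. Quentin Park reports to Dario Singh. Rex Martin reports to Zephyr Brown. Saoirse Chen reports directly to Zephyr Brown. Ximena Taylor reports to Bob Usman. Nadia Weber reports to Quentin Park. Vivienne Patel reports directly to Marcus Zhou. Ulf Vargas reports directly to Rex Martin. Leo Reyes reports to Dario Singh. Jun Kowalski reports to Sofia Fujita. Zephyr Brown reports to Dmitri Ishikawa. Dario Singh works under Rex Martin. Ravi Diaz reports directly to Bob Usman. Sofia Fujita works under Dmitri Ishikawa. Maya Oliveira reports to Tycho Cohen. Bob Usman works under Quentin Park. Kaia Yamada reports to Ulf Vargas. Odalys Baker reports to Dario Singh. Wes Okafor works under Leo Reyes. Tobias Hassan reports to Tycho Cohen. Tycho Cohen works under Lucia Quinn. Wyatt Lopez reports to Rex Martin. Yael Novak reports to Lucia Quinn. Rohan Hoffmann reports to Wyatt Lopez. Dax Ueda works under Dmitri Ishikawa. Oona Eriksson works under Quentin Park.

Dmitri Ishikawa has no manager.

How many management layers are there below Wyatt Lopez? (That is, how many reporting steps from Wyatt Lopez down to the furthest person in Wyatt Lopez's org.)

4

The longest chain under Wyatt Lopez runs Wyatt Lopez → Lucia Quinn → Tycho Cohen → Ingrid Zhang → Emil Ivanov, which is 4 levels below Wyatt Lopez.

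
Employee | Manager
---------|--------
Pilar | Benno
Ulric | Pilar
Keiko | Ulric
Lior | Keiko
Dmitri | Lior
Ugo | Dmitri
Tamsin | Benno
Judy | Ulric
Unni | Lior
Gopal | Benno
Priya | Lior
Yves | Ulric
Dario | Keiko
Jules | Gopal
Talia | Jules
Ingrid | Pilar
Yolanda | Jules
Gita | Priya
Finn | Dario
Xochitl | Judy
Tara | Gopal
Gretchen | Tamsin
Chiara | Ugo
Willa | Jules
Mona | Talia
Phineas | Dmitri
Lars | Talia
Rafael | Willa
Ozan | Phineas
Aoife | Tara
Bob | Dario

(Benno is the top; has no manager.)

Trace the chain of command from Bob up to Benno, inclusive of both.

Bob reports to Dario. Dario reports to Keiko. Keiko reports to Ulric. Ulric reports to Pilar. Pilar reports to Benno. Benno is at the top.

Bob -> Dario -> Keiko -> Ulric -> Pilar -> Benno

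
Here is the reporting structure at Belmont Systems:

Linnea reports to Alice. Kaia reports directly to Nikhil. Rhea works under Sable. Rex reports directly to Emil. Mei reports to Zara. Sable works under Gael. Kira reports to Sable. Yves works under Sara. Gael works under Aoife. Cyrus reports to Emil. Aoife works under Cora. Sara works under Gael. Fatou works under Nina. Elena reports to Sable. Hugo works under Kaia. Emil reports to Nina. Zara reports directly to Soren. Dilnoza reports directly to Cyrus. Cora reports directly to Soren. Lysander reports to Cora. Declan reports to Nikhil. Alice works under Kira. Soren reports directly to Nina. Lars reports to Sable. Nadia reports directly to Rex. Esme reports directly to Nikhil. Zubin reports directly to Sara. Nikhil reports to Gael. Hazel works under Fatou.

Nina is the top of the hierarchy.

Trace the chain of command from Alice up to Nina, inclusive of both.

Alice reports to Kira. Kira reports to Sable. Sable reports to Gael. Gael reports to Aoife. Aoife reports to Cora. Cora reports to Soren. Soren reports to Nina. Nina is at the top.

Alice -> Kira -> Sable -> Gael -> Aoife -> Cora -> Soren -> Nina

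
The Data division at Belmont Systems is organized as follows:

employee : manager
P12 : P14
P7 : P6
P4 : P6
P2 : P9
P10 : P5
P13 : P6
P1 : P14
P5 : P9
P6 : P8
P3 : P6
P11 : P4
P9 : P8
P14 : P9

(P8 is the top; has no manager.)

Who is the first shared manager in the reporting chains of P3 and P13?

P3's chain of managers is P6, P8. P13's chain of managers is P6, P8. The first manager that appears in both chains is P6.

P6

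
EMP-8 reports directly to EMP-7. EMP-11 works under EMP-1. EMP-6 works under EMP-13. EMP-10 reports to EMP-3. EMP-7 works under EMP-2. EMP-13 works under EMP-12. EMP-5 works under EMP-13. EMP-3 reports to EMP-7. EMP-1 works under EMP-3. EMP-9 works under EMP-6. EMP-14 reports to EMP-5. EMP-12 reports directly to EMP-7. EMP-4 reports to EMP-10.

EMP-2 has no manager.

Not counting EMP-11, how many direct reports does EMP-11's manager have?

EMP-11 reports to EMP-1, and EMP-1 has no other direct reports. EMP-11 has 0 peers.

0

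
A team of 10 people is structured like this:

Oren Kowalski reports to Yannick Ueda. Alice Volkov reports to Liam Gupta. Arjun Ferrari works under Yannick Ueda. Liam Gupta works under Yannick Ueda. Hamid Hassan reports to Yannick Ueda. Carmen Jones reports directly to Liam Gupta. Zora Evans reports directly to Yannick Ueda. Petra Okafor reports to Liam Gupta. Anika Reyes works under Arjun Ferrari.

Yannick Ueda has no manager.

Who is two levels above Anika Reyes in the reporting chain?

Anika Reyes reports to Arjun Ferrari, and Arjun Ferrari reports to Yannick Ueda. So Anika Reyes's skip-level manager is Yannick Ueda.

Yannick Ueda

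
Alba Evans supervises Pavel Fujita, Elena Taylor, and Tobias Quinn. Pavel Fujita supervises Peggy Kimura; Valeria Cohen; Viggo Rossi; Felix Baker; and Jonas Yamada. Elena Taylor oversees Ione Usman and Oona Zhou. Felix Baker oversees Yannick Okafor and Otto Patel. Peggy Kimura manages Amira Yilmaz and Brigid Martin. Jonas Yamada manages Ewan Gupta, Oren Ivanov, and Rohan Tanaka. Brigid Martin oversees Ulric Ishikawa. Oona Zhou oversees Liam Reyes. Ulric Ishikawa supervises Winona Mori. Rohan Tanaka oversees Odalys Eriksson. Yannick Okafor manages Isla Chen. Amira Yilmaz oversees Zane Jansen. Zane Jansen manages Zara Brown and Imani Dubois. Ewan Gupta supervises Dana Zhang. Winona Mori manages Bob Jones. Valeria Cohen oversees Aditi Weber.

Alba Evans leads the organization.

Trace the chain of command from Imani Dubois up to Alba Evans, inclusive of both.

Imani Dubois reports to Zane Jansen. Zane Jansen reports to Amira Yilmaz. Amira Yilmaz reports to Peggy Kimura. Peggy Kimura reports to Pavel Fujita. Pavel Fujita reports to Alba Evans. Alba Evans is at the top.

Imani Dubois -> Zane Jansen -> Amira Yilmaz -> Peggy Kimura -> Pavel Fujita -> Alba Evans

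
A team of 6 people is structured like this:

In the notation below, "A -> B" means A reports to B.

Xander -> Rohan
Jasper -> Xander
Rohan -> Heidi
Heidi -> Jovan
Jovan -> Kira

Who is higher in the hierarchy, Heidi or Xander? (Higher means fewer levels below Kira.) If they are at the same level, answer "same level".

Heidi is 2 levels below Kira; Xander is 4. Heidi is higher.

Heidi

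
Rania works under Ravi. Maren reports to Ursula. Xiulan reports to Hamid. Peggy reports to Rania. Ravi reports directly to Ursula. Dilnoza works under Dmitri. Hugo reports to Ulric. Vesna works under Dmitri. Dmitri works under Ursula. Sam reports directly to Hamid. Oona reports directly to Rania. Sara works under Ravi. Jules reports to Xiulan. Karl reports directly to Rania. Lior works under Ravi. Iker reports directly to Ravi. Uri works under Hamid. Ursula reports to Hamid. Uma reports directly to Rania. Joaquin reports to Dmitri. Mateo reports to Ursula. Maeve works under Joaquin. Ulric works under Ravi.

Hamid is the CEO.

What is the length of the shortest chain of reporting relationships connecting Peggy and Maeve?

Peggy is 3 levels below Ursula, and Maeve is 3 levels below Ursula (their lowest common manager). The shortest path runs up from Peggy to Ursula and back down to Maeve: 3 + 3 = 6 links.

6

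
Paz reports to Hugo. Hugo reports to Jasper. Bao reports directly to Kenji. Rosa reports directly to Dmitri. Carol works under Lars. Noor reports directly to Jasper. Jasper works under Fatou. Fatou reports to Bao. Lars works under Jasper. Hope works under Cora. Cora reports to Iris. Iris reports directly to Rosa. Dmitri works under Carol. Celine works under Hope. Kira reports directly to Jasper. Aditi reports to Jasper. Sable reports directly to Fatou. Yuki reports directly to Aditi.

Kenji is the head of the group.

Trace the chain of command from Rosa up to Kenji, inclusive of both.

Rosa -> Dmitri -> Carol -> Lars -> Jasper -> Fatou -> Bao -> Kenji

Rosa reports to Dmitri. Dmitri reports to Carol. Carol reports to Lars. Lars reports to Jasper. Jasper reports to Fatou. Fatou reports to Bao. Bao reports to Kenji. Kenji is at the top.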